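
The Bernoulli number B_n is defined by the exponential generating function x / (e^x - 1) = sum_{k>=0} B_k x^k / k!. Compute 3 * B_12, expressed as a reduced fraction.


Bernoulli numbers can also be computed recursively via B_0 = 1 and sum_{j=0}^{m} C(m+1, j) B_j = 0 for m >= 1. Odd-index Bernoulli numbers vanish for k >= 3.
Computing B_12 = -691/2730, so 3 * B_12 = 3 * -691/2730 = -691/910.

-691/910


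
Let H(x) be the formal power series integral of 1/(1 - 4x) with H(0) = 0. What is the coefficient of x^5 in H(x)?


1/(1 - 4x) = sum_{k>=0} 4^k x^k. Integrating termwise with H(0) = 0:
H(x) = sum_{k>=0} 4^k x^(k+1) / (k+1) = sum_{m>=1} 4^(m-1) x^m / m.
For m = 5: 4^4/5 = 256/5 = 256/5.

256/5


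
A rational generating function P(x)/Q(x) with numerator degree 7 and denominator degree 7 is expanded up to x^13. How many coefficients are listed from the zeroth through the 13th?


Expanding up to x^13 gives the coefficients for x^0, x^1, ..., x^13.
That is 13 + 1 = 14 coefficients in total.

14


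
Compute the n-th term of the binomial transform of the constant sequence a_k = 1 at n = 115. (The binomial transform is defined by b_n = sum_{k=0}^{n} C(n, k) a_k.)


With a_k = 1 for all k, b_n = sum_{k=0}^{n} C(n, k) = 2^n by the binomial theorem.
For n = 115: 2^115 = 41538374868278621028243970633760768.

41538374868278621028243970633760768


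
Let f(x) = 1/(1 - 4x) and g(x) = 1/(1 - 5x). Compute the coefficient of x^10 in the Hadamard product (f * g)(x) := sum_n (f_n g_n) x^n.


f has coefficients f_k = 4^k and g has coefficients g_k = 5^k, so the Hadamard product has coefficient (f*g)_k = 4^k * 5^k = 20^k.
For k = 10: 20^10 = 10240000000000.

10240000000000


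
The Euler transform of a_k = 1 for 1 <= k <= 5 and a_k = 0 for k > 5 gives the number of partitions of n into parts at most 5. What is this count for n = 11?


Partitions of 11 into parts at most 5:
Using generating function (1-x)^(-1)(1-x^2)^(-1)...(1-x^5)^(-1),
the coefficient of x^11 = 37

37


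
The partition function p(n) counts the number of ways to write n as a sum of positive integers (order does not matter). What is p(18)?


Using the generating function prod_{k>=1} 1/(1-x^k), we compute p(18).
By dynamic programming over parts 1 through 18:
p(18) = 385

385


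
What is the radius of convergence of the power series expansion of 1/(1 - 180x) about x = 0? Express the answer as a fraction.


Expanding 1/(1 - 180x) = sum_{k>=0} 180^k x^k, the series converges when |180x| < 1, i.e., |x| < 1/180.
So the radius of convergence is 1/180 = 1/180.

1/180


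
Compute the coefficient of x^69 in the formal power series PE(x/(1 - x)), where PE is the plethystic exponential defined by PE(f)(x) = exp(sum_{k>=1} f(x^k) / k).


For f(x) = x/(1 - x) we have
sum_{k>=1} f(x^k) / k = sum_{k>=1} (1/k) * x^k / (1 - x^k) = sum_{k, m >= 1} x^(k m) / k,
which after exponentiating simplifies to
PE(x/(1 - x)) = prod_{k>=1} 1 / (1 - x^k).
This is the generating function for the partition function p(n), so the coefficient of x^69 is p(69).
Computing p(69) by dynamic programming over parts 1, 2, ..., 69: p(69) = 3554345.

3554345


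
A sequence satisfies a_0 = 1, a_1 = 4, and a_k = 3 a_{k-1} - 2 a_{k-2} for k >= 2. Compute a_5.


The characteristic equation is t^2 - 3 t + 2 = 0, with roots r_1 = 2 and r_2 = 1 (so c_1 = r_1 + r_2, c_2 = -r_1 r_2 as required).
One can use the closed form a_n = A r_1^n + B r_2^n, but direct iteration is more reliable:
a_0 = 1, a_1 = 4, a_2 = 10, a_3 = 22, a_4 = 46, a_5 = 94.
So a_5 = 94.

94


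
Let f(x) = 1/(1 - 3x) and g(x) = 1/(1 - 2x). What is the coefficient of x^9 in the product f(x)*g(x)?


The coefficient of x^n in f*g is the Cauchy product: sum_{k=0}^{n} a^k * b^(n-k).
With a=3, b=2, n=9:
sum_{k=0}^{9} 3^k * 2^(9-k)
= 58025

58025


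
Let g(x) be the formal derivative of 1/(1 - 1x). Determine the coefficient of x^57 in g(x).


Differentiate termwise: d/dx sum_{k>=0} 1^k x^k = sum_{k>=1} k 1^k x^(k-1) = sum_{j>=0} (j+1) 1^(j+1) x^j.
Equivalently, d/dx [1/(1 - 1x)] = 1/(1 - 1x)^2.
For j = 57: 58 * 1^58 = 58 * 1 = 58.

58


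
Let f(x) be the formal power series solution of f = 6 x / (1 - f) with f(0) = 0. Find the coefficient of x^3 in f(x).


Apply Lagrange inversion: f = 6 x * phi(f) with phi(t) = 1/(1 - t), so
[x^n] f = 6^n * (1/n) [t^(n-1)] phi(t)^n = 6^n * (1/n) [t^(n-1)] (1 - t)^(-n) = 6^n * (1/n) C(2n - 2, n - 1) = 6^n * C_{n-1}.
For n = 3: C_2 = C(4, 2) / 3 = 6/3 = 2.
With the 6^3 = 216 factor, the coefficient is 216 * 2 = 432.

432


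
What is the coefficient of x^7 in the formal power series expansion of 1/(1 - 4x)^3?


The general identity 1/(1 - c x)^r = sum_{k>=0} c^k C(k + r - 1, r - 1) x^k follows by substituting y = c x into 1/(1 - y)^r = sum_{k>=0} C(k + r - 1, r - 1) y^k.
For c = 4, r = 3, k = 7:
4^7 * C(9, 2) = 16384 * 36 = 589824.

589824


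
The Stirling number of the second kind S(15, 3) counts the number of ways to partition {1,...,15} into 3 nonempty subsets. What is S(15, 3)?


Using the explicit formula S(n,k) = (1/k!) sum_{j=0}^{k} (-1)^(k-j) C(k,j) j^n:
S(15, 3) = 2375101
Equivalently, S(n,k) is n! times the coefficient of x^n in the EGF (e^x - 1)^k / k!.

2375101


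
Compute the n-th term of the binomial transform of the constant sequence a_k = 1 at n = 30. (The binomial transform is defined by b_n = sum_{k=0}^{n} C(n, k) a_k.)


With a_k = 1 for all k, b_n = sum_{k=0}^{n} C(n, k) = 2^n by the binomial theorem.
For n = 30: 2^30 = 1073741824.

1073741824


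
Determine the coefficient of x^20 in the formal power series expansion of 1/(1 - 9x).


The geometric series identity gives 1/(1 - c x) = sum_{k>=0} c^k x^k, so the coefficient of x^k is c^k.
Here c = 9 and k = 20.
Computing: 9^20 = 12157665459056928801

12157665459056928801


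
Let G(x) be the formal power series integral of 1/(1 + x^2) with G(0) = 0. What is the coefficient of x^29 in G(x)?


1/(1 + x^2) = sum_{j>=0} (-1)^j x^(2j). Integrating termwise with G(0) = 0:
G(x) = sum_{j>=0} (-1)^j x^(2j+1) / (2j+1) = arctan(x).
Only odd powers are nonzero. For x^29 write 29 = 2*14 + 1, giving
(-1)^14 / 29 = 1/29 = 1/29.

1/29


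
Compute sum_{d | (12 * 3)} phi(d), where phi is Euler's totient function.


First, 12 * 3 = 36. One classical identity is sum_{d | n} phi(d) = n (each k in [1, n] has a unique gcd with n, and among the k's with gcd(k, n) = n/d there are phi(d) of them). So the sum equals 36. We also verify directly:
Divisors of 36: 1, 2, 3, 4, 6, 9, 12, 18, 36.
phi values: 1, 1, 2, 2, 2, 6, 4, 6, 12.
Sum = 36.

36


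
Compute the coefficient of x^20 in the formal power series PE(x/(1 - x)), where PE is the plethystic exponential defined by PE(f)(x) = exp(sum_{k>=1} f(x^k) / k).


For f(x) = x/(1 - x) we have
sum_{k>=1} f(x^k) / k = sum_{k>=1} (1/k) * x^k / (1 - x^k) = sum_{k, m >= 1} x^(k m) / k,
which after exponentiating simplifies to
PE(x/(1 - x)) = prod_{k>=1} 1 / (1 - x^k).
This is the generating function for the partition function p(n), so the coefficient of x^20 is p(20).
Computing p(20) by dynamic programming over parts 1, 2, ..., 20: p(20) = 627.

627


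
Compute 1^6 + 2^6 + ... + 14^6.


This power sum has a closed form given by Faulhaber's formula
sum_{k=1}^{m} k^p = (1 / (p + 1)) * sum_{j=0}^{p} C(p + 1, j) B_j m^(p + 1 - j),
but for small m direct computation is fastest:
1 + 64 + 729 + 4096 + 15625 + 46656 + 117649 + 262144 + 531441 + 1000000 + 1771561 + 2985984 + 4826809 + 7529536 = 19092295.

19092295


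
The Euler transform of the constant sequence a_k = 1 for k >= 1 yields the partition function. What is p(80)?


The Euler transform converts the sequence a_k = 1 into the number of integer partitions.
Using the recurrence or dynamic programming:
p(80) = 15796476

15796476


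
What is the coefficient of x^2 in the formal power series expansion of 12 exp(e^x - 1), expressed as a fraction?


exp(e^x - 1) is the exponential generating function for the Bell numbers Bell_k: exp(e^x - 1) = sum_{k>=0} Bell_k x^k / k!.
So the coefficient of x^2 in 12 exp(e^x - 1) is 12 Bell_2 / 2!.
Computing: Bell_2 = 2 and 2! = 2, giving
12 * 2/2 = 12.

12


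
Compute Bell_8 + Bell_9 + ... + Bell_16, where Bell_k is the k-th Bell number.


Recall Bell_k counts set partitions of a k-set (with Bell_0 = 1 by convention).
Bell_8 through Bell_16: 4140, 21147, 115975, 678570, 4213597, 27644437, 190899322, 1382958545, 10480142147
Sum = 4140 + 21147 + 115975 + 678570 + 4213597 + 27644437 + 190899322 + 1382958545 + 10480142147 = 12086677880.

12086677880


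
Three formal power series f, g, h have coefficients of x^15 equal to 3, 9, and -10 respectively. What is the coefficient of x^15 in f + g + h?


Series addition is componentwise:
3 + 9 + -10
= 2

2


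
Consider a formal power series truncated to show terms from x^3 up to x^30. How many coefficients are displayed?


From x^3 to x^30 inclusive, the count is 30 - 3 + 1 = 28.

28


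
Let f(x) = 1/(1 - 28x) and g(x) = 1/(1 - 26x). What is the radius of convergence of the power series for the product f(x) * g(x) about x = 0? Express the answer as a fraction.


The radius of 1/(1 - 28x) is 1/28 (nearest singularity at x = 1/28), and the radius of 1/(1 - 26x) is 1/26.
The product f(x)*g(x) = 1/((1 - 28x)(1 - 26x)) has singularities at both 1/28 and 1/26, so its radius of convergence is the distance to the nearest one:
min(1/28, 1/26) = 1/28.

1/28


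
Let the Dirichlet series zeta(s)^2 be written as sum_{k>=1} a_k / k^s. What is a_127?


The Dirichlet convolution of the constant function 1 with itself gives (1 * 1)(k) = sum_{d | k} 1 = d(k), the number of positive divisors of k.
Since zeta(s) = sum_{k>=1} 1/k^s, we have zeta(s)^2 = sum_{k>=1} d(k)/k^s, so a_k = d(k).
For k = 127: the divisors are 1, 127.
Count = 2.

2


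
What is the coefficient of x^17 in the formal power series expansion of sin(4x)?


The Maclaurin series is sin(t) = sum_{k>=0} (-1)^k t^(2k+1) / (2k+1)!, so substituting t = 4x, only odd powers of x are nonzero, with coefficient of x^(2k+1) equal to (-1)^k 4^(2k+1) / (2k+1)!.
Write 17 = 2*8 + 1, giving the coefficient (-1)^8 * 4^17 / 17! = 17179869184/355687428096000 = 524288/10854718875.

524288/10854718875


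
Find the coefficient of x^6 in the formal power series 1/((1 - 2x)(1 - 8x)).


By partial fractions or Cauchy convolution:
The coefficient equals sum_{k=0}^{6} 2^k * 8^(6-k).
= 349504

349504


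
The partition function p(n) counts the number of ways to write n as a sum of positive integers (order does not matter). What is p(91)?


Using the generating function prod_{k>=1} 1/(1-x^k), we compute p(91).
By dynamic programming over parts 1 through 91:
p(91) = 64112359

64112359


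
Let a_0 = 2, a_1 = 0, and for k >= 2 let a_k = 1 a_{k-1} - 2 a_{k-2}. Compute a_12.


Iterating the recurrence forward:
a_0 = 2
a_1 = 0
a_2 = 1*0 - 2*2 = -4
a_3 = 1*-4 - 2*0 = -4
a_4 = 1*-4 - 2*-4 = 4
a_5 = 1*4 - 2*-4 = 12
a_6 = 1*12 - 2*4 = 4
a_7 = 1*4 - 2*12 = -20
a_8 = 1*-20 - 2*4 = -28
a_9 = 1*-28 - 2*-20 = 12
a_10 = 1*12 - 2*-28 = 68
a_11 = 1*68 - 2*12 = 44
a_12 = 1*44 - 2*68 = -92
So a_12 = -92.

-92


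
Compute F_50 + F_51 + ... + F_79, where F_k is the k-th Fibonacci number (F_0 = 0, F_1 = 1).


Use the identity sum_{k=0}^{N} F_k = F_{N+2} - 1 (which follows from F_{k+2} - F_{k+1} = F_k). Then
sum_{k=50}^{79} F_k = (F_{81} - 1) - (F_{51} - 1) = F_{81} - F_{51}.
Computing: F_{81} = 37889062373143906, F_{51} = 20365011074, so
Sum = 37889062373143906 - 20365011074 = 37889042008132832.

37889042008132832


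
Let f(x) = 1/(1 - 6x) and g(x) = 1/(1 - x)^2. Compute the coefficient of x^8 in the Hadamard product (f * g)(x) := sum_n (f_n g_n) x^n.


f has coefficients f_k = 6^k. For g = 1/(1 - x)^2 the coefficient is g_k = C(k + 1, 1) = k + 1. The Hadamard coefficient is (f * g)_k = 6^k * (k + 1).
For k = 8: 6^8 * 9 = 1679616 * 9 = 15116544.

15116544


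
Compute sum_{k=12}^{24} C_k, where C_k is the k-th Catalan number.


C_12 through C_24: 208012, 742900, 2674440, 9694845, 35357670, 129644790, 477638700, 1767263190, 6564120420, 24466267020, 91482563640, 343059613650, 1289904147324
Sum = 208012 + 742900 + 2674440 + 9694845 + 35357670 + 129644790 + 477638700 + 1767263190 + 6564120420 + 24466267020 + 91482563640 + 343059613650 + 1289904147324
= 1757899936601

1757899936601


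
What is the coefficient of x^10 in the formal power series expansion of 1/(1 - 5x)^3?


The general identity 1/(1 - c x)^r = sum_{k>=0} c^k C(k + r - 1, r - 1) x^k follows by substituting y = c x into 1/(1 - y)^r = sum_{k>=0} C(k + r - 1, r - 1) y^k.
For c = 5, r = 3, k = 10:
5^10 * C(12, 2) = 9765625 * 66 = 644531250.

644531250


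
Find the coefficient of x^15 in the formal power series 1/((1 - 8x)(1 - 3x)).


By partial fractions or Cauchy convolution:
The coefficient equals sum_{k=0}^{15} 8^k * 3^(15-k).
= 56294986732787

56294986732787


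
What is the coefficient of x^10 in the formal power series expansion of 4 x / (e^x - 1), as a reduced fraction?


The exponential generating function for Bernoulli numbers is
x / (e^x - 1) = sum_{k>=0} B_k x^k / k!.
So the coefficient of x^10 in 4 x / (e^x - 1) is 4 B_10 / 10!.
Computing: B_10 = 5/66, 10! = 3628800, giving
4 * 5/66 / 3628800 = 1/11975040.

1/11975040


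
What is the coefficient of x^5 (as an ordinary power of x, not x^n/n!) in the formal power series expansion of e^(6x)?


The exponential series is e^y = sum_{k>=0} y^k / k!. Substituting y = 6x gives
e^(6x) = sum_{k>=0} 6^k x^k / k!.
So the coefficient of x^n is a^n/n! with a = 6, n = 5:
6^5 / 5! = 7776/120 = 324/5

324/5


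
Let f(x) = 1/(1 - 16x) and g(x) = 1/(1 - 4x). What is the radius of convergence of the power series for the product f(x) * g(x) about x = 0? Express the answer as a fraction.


The radius of 1/(1 - 16x) is 1/16 (nearest singularity at x = 1/16), and the radius of 1/(1 - 4x) is 1/4.
The product f(x)*g(x) = 1/((1 - 16x)(1 - 4x)) has singularities at both 1/16 and 1/4, so its radius of convergence is the distance to the nearest one:
min(1/16, 1/4) = 1/16.

1/16


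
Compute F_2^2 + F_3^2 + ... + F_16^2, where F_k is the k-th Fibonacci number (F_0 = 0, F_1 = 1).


There is a standard identity sum_{k=0}^{N} F_k^2 = F_N * F_{N+1} (proved inductively from the telescoping relation F_k^2 = F_k F_{k+1} - F_{k-1} F_k). Then
sum_{k=2}^{16} F_k^2 = F_16 F_17 - F_1 F_2.
Computing: F_16 = 987, F_17 = 1597, F_1 = 1, F_2 = 1.
Sum = 987 * 1597 - 1 * 1 = 1576238.

1576238


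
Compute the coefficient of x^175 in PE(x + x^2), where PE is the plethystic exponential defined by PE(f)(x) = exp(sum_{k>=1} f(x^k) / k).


With f(x) = x + x^2, the exponent is sum_{k>=1} (x^k + x^(2k)) / k = -ln(1 - x) - ln(1 - x^2). Exponentiating:
PE(x + x^2) = 1 / ((1 - x)(1 - x^2)).
This is the generating function for partitions of n into parts of size 1 or 2. The number of 2's can be any j in 0..87, and the rest are 1's, so
[x^175] = floor(175/2) + 1 = 88.

88


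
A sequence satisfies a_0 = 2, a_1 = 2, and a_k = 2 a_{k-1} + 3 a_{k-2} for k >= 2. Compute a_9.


The characteristic equation is t^2 - 2 t - 3 = 0, with roots r_1 = 3 and r_2 = -1 (so c_1 = r_1 + r_2, c_2 = -r_1 r_2 as required).
One can use the closed form a_n = A r_1^n + B r_2^n, but direct iteration is more reliable:
a_0 = 2, a_1 = 2, a_2 = 10, a_3 = 26, a_4 = 82, a_5 = 242, a_6 = 730, a_7 = 2186, a_8 = 6562, a_9 = 19682.
So a_9 = 19682.

19682


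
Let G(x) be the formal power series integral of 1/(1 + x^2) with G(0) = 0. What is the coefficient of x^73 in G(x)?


1/(1 + x^2) = sum_{j>=0} (-1)^j x^(2j). Integrating termwise with G(0) = 0:
G(x) = sum_{j>=0} (-1)^j x^(2j+1) / (2j+1) = arctan(x).
Only odd powers are nonzero. For x^73 write 73 = 2*36 + 1, giving
(-1)^36 / 73 = 1/73 = 1/73.

1/73


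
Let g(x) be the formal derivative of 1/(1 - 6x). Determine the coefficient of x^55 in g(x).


Differentiate termwise: d/dx sum_{k>=0} 6^k x^k = sum_{k>=1} k 6^k x^(k-1) = sum_{j>=0} (j+1) 6^(j+1) x^j.
Equivalently, d/dx [1/(1 - 6x)] = 6/(1 - 6x)^2.
For j = 55: 56 * 6^56 = 56 * 37711171281396032013366321198900157303750656 = 2111825591758177792748513987138408809010036736.

2111825591758177792748513987138408809010036736


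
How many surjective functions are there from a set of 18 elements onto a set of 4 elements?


By inclusion-exclusion on which target elements are missed, the number of surjections from an n-set onto a k-set is
surj(n, k) = sum_{j=0}^{k} (-1)^j C(k, j) (k - j)^n.
Equivalently surj(n, k) = k! * S(n, k), where S(n, k) is the Stirling number of the second kind.
For n = 18, k = 4:
S(18, 4) = 2798806985, so
surj = 4! * 2798806985 = 24 * 2798806985 = 67171367640.

67171367640


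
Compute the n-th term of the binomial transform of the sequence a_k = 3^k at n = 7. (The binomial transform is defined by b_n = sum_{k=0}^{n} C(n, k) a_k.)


With a_k = 3^k, b_n = sum_{k=0}^{n} C(n, k) 3^k = (1 + 3)^n by the binomial theorem.
For n = 7: (1 + 3)^7 = 4^7 = 16384.

16384


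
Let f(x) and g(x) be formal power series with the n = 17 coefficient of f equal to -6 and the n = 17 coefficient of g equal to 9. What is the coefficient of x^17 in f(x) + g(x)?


Addition of formal power series is termwise.
The coefficient of x^17 in f + g = -6 + 9
= 3

3


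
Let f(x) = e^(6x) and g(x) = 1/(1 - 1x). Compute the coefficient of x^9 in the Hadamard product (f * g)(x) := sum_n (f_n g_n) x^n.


Expanding: f_k = 6^k/k! (from e^(6x)) and g_k = 1^k (from 1/(1 - 1x)). So the Hadamard coefficient (f * g)_k = 6^k 1^k / k! = (6)^k / k!.
For k = 9: 6^9/9! = 10077696/362880 = 972/35.

972/35


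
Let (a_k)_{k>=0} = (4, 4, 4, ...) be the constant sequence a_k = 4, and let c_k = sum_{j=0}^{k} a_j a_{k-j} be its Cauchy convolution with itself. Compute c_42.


Since a_j = 4 for all j >= 0, the convolution sum becomes
c_k = sum_{j=0}^{k} 4 * 4 = 16 * (k + 1).
Equivalently, the generating function of (a_k) is 4/(1 - x) and its square is 16/(1 - x)^2 = sum_{k>=0} 16(k + 1) x^k.
For k = 42: 16 * 43 = 688.

688


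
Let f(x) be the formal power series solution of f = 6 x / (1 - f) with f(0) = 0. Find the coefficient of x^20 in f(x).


Apply Lagrange inversion: f = 6 x * phi(f) with phi(t) = 1/(1 - t), so
[x^n] f = 6^n * (1/n) [t^(n-1)] phi(t)^n = 6^n * (1/n) [t^(n-1)] (1 - t)^(-n) = 6^n * (1/n) C(2n - 2, n - 1) = 6^n * C_{n-1}.
For n = 20: C_19 = C(38, 19) / 20 = 35345263800/20 = 1767263190.
With the 6^20 = 3656158440062976 factor, the coefficient is 3656158440062976 * 1767263190 = 6461394227931118766653440.

6461394227931118766653440


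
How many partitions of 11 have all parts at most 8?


Using the generating function (1-x)^(-1)(1-x^2)^(-1)...(1-x^8)^(-1),
the coefficient of x^11 counts these restricted partitions.
Result = 52

52


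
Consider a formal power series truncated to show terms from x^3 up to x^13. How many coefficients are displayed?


From x^3 to x^13 inclusive, the count is 13 - 3 + 1 = 11.

11


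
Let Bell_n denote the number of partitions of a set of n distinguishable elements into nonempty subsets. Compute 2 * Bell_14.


Bell_14 can be computed from the Bell triangle or from Dobinski's identity Bell_n = (1/e) * sum_{k>=0} k^n / k!.
Computing Bell_14 = 190899322.
Then 2 * 190899322 = 381798644.

381798644


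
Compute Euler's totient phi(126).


phi(n) counts integers in [1, n] coprime to n. Using the multiplicative formula phi(n) = n * prod_{p | n} (1 - 1/p):
126 = 2 * 3^2 * 7, so
phi(126) = 126 * (1 - 1/2) * (1 - 1/3) * (1 - 1/7) = 36.

36


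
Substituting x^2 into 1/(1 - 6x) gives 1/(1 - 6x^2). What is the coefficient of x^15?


Since 1/(1 - 6x^2) only has even powers of x,
the coefficient of x^15 (odd) is 0.

0


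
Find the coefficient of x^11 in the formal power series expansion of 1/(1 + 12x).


Write 1/(1 + c x) = 1/(1 - (-c) x) and apply the geometric-series identity
1/(1 - y) = sum_{k>=0} y^k to get 1/(1 + c x) = sum_{k>=0} (-c)^k x^k.
So the coefficient of x^k is (-c)^k = (-1)^k * c^k.
Here c = 12 and k = 11:
(-12)^11 = -1 * 743008370688 = -743008370688

-743008370688


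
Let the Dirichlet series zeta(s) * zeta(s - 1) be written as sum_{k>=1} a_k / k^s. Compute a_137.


Convolution gives a_k = sum_{d | k} d * 1 = sum_{d | k} d = sigma(k), the sum of positive divisors of k.
For k = 137, the divisors are 1, 137, so
sigma(137) = 1 + 137 = 138.

138


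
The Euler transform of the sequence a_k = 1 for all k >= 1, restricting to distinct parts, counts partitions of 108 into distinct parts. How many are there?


Partitions of 108 into distinct parts can be computed via generating function.
Product (1+x)(1+x^2)(1+x^3)...
The coefficient of x^108 = 855906

855906


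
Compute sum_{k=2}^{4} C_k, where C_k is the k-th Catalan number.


C_2 through C_4: 2, 5, 14
Sum = 2 + 5 + 14
= 21

21


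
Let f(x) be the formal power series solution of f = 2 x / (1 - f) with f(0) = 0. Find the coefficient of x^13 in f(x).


Apply Lagrange inversion: f = 2 x * phi(f) with phi(t) = 1/(1 - t), so
[x^n] f = 2^n * (1/n) [t^(n-1)] phi(t)^n = 2^n * (1/n) [t^(n-1)] (1 - t)^(-n) = 2^n * (1/n) C(2n - 2, n - 1) = 2^n * C_{n-1}.
For n = 13: C_12 = C(24, 12) / 13 = 2704156/13 = 208012.
With the 2^13 = 8192 factor, the coefficient is 8192 * 208012 = 1704034304.

1704034304


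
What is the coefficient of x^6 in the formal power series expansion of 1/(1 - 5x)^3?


The general identity 1/(1 - c x)^r = sum_{k>=0} c^k C(k + r - 1, r - 1) x^k follows by substituting y = c x into 1/(1 - y)^r = sum_{k>=0} C(k + r - 1, r - 1) y^k.
For c = 5, r = 3, k = 6:
5^6 * C(8, 2) = 15625 * 28 = 437500.

437500


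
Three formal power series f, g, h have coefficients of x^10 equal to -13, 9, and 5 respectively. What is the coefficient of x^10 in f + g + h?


Series addition is componentwise:
-13 + 9 + 5
= 1

1


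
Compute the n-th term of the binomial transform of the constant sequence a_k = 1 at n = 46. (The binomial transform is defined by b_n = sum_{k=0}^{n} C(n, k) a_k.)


With a_k = 1 for all k, b_n = sum_{k=0}^{n} C(n, k) = 2^n by the binomial theorem.
For n = 46: 2^46 = 70368744177664.

70368744177664


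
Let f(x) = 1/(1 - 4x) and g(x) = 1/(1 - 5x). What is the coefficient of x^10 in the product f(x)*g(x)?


The coefficient of x^n in f*g is the Cauchy product: sum_{k=0}^{n} a^k * b^(n-k).
With a=4, b=5, n=10:
sum_{k=0}^{10} 4^k * 5^(10-k)
= 44633821

44633821


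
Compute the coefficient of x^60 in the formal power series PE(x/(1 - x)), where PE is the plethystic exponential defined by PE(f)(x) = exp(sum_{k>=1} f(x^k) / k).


For f(x) = x/(1 - x) we have
sum_{k>=1} f(x^k) / k = sum_{k>=1} (1/k) * x^k / (1 - x^k) = sum_{k, m >= 1} x^(k m) / k,
which after exponentiating simplifies to
PE(x/(1 - x)) = prod_{k>=1} 1 / (1 - x^k).
This is the generating function for the partition function p(n), so the coefficient of x^60 is p(60).
Computing p(60) by dynamic programming over parts 1, 2, ..., 60: p(60) = 966467.

966467


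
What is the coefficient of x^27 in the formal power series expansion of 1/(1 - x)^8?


The negative binomial / multiset identity is
1/(1 - x)^r = sum_{k>=0} C(k + r - 1, r - 1) x^k.
Here r = 8 and k = 27, so the coefficient is
C(27 + 7, 7) = C(34, 7)
= 5379616

5379616


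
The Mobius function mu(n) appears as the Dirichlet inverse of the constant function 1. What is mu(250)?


250 has a squared prime factor, so mu(250) = 0.
Factorization reveals a repeated prime.

0


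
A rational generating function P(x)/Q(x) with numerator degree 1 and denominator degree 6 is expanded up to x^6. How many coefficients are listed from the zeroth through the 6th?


Expanding up to x^6 gives the coefficients for x^0, x^1, ..., x^6.
That is 6 + 1 = 7 coefficients in total.

7


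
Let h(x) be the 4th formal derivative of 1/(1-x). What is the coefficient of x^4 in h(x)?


Differentiating 4 times: d^4/dx^4 [1/(1-x)] = 4!/(1-x)^5.
The expansion 1/(1-x)^5 = sum_{k>=0} C(k+4, 4) x^k, so the coefficient of x^n in 4!/(1-x)^5 is 4! * C(n+4, 4).
For n = 4: 24 * C(8, 4) = 24 * 70 = 1680

1680


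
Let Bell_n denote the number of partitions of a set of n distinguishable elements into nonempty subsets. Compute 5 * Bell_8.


Bell_8 can be computed from the Bell triangle or from Dobinski's identity Bell_n = (1/e) * sum_{k>=0} k^n / k!.
Computing Bell_8 = 4140.
Then 5 * 4140 = 20700.

20700


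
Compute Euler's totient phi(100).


phi(n) counts integers in [1, n] coprime to n. Using the multiplicative formula phi(n) = n * prod_{p | n} (1 - 1/p):
100 = 2^2 * 5^2, so
phi(100) = 100 * (1 - 1/2) * (1 - 1/5) = 40.

40


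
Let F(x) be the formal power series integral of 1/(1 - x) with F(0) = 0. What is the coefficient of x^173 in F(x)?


1/(1 - x) = sum_{k>=0} x^k. Integrating termwise and using F(0) = 0 gives
F(x) = sum_{k>=0} x^(k+1) / (k+1) = sum_{m>=1} x^m / m = -ln(1 - x).
So the coefficient of x^173 is 1/173 = 1/173.

1/173


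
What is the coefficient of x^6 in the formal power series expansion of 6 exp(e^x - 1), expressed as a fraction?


exp(e^x - 1) is the exponential generating function for the Bell numbers Bell_k: exp(e^x - 1) = sum_{k>=0} Bell_k x^k / k!.
So the coefficient of x^6 in 6 exp(e^x - 1) is 6 Bell_6 / 6!.
Computing: Bell_6 = 203 and 6! = 720, giving
6 * 203/720 = 203/120.

203/120


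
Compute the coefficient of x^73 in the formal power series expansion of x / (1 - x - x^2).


Let f(x) = sum_{k>=0} a_k x^k. Multiplying f(x) * (1 - x - x^2) = x and matching coefficients gives a_0 = 0, a_1 = 1, and a_k = a_{k-1} + a_{k-2} for k >= 2. These are the Fibonacci numbers F_k.
Iterating from F_0 = 0, F_1 = 1:
F_0=0, F_1=1, F_2=1, F_3=2, F_4=3, F_5=5, F_6=8, F_7=13, F_8=21, F_9=34, ...
F_73 = 806515533049393.

806515533049393


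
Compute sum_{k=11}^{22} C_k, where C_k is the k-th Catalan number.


C_11 through C_22: 58786, 208012, 742900, 2674440, 9694845, 35357670, 129644790, 477638700, 1767263190, 6564120420, 24466267020, 91482563640
Sum = 58786 + 208012 + 742900 + 2674440 + 9694845 + 35357670 + 129644790 + 477638700 + 1767263190 + 6564120420 + 24466267020 + 91482563640
= 124936234413

124936234413


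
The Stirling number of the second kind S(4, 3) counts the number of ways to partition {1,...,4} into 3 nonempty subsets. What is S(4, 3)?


Using the explicit formula S(n,k) = (1/k!) sum_{j=0}^{k} (-1)^(k-j) C(k,j) j^n:
S(4, 3) = 6
Equivalently, S(n,k) is n! times the coefficient of x^n in the EGF (e^x - 1)^k / k!.

6


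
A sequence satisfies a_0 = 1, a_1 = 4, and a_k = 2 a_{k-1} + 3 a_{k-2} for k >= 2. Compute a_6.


The characteristic equation is t^2 - 2 t - 3 = 0, with roots r_1 = 3 and r_2 = -1 (so c_1 = r_1 + r_2, c_2 = -r_1 r_2 as required).
One can use the closed form a_n = A r_1^n + B r_2^n, but direct iteration is more reliable:
a_0 = 1, a_1 = 4, a_2 = 11, a_3 = 34, a_4 = 101, a_5 = 304, a_6 = 911.
So a_6 = 911.

911


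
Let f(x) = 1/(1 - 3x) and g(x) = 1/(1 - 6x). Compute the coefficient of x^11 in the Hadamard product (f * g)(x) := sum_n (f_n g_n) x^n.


f has coefficients f_k = 3^k and g has coefficients g_k = 6^k, so the Hadamard product has coefficient (f*g)_k = 3^k * 6^k = 18^k.
For k = 11: 18^11 = 64268410079232.

64268410079232


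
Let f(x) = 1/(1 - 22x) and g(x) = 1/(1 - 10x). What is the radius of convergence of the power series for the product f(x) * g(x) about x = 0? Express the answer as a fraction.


The radius of 1/(1 - 22x) is 1/22 (nearest singularity at x = 1/22), and the radius of 1/(1 - 10x) is 1/10.
The product f(x)*g(x) = 1/((1 - 22x)(1 - 10x)) has singularities at both 1/22 and 1/10, so its radius of convergence is the distance to the nearest one:
min(1/22, 1/10) = 1/22.

1/22


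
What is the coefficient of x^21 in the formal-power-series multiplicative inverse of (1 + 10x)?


The inverse is 1/(1 + 10x). Apply the geometric identity 1/(1 - y) = sum_{k>=0} y^k with y = -10x:
1/(1 + 10x) = sum_{k>=0} (-10)^k x^k.
So the coefficient of x^21 is (-10)^21 = -1000000000000000000000.

-1000000000000000000000


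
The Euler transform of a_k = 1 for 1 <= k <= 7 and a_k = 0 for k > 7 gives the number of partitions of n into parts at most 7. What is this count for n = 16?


Partitions of 16 into parts at most 7:
Using generating function (1-x)^(-1)(1-x^2)^(-1)...(1-x^7)^(-1),
the coefficient of x^16 = 164

164


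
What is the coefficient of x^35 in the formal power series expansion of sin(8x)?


The Maclaurin series is sin(t) = sum_{k>=0} (-1)^k t^(2k+1) / (2k+1)!, so substituting t = 8x, only odd powers of x are nonzero, with coefficient of x^(2k+1) equal to (-1)^k 8^(2k+1) / (2k+1)!.
Write 35 = 2*17 + 1, giving the coefficient (-1)^17 * 8^35 / 35! = -40564819207303340847894502572032/10333147966386144929666651337523200000000 = -9444732965739290427392/2405873491984360136479756640625.

-9444732965739290427392/2405873491984360136479756640625


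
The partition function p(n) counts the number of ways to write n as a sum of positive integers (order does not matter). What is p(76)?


Using the generating function prod_{k>=1} 1/(1-x^k), we compute p(76).
By dynamic programming over parts 1 through 76:
p(76) = 9289091

9289091


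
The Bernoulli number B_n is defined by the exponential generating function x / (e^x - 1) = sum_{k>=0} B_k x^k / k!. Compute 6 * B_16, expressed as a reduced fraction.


Bernoulli numbers can also be computed recursively via B_0 = 1 and sum_{j=0}^{m} C(m+1, j) B_j = 0 for m >= 1. Odd-index Bernoulli numbers vanish for k >= 3.
Computing B_16 = -3617/510, so 6 * B_16 = 6 * -3617/510 = -3617/85.

-3617/85


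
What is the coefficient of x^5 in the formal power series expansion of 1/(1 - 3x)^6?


The general identity 1/(1 - c x)^r = sum_{k>=0} c^k C(k + r - 1, r - 1) x^k follows by substituting y = c x into 1/(1 - y)^r = sum_{k>=0} C(k + r - 1, r - 1) y^k.
For c = 3, r = 6, k = 5:
3^5 * C(10, 5) = 243 * 252 = 61236.

61236


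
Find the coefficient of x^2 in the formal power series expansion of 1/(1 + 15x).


Write 1/(1 + c x) = 1/(1 - (-c) x) and apply the geometric-series identity
1/(1 - y) = sum_{k>=0} y^k to get 1/(1 + c x) = sum_{k>=0} (-c)^k x^k.
So the coefficient of x^k is (-c)^k = (-1)^k * c^k.
Here c = 15 and k = 2:
(-15)^2 = 1 * 225 = 225

225


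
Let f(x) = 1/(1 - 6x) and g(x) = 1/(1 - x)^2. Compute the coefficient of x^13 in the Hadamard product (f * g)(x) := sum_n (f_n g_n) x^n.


f has coefficients f_k = 6^k. For g = 1/(1 - x)^2 the coefficient is g_k = C(k + 1, 1) = k + 1. The Hadamard coefficient is (f * g)_k = 6^k * (k + 1).
For k = 13: 6^13 * 14 = 13060694016 * 14 = 182849716224.

182849716224


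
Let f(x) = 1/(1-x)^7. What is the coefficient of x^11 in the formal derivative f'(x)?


Differentiate: d/dx [ 1/(1-x)^r ] = r / (1-x)^(r+1).
Here r = 7, so f'(x) = 7 / (1-x)^8.
The expansion of 1/(1-x)^(r+1) has coefficient of x^n equal to C(n+r, r).
So the coefficient of x^11 in f'(x) is
7 * C(18, 7) = 7 * 31824 = 222768

222768


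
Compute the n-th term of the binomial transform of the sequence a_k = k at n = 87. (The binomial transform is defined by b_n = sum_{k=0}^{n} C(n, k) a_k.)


With a_k = k, b_n = sum_{k=0}^{n} C(n, k) k. Using k * C(n, k) = n * C(n-1, k-1) gives b_n = n * sum_{k>=1} C(n-1, k-1) = n * 2^(n-1).
For n = 87: 87 * 2^86 = 87 * 77371252455336267181195264 = 6731298963614255244763987968.

6731298963614255244763987968


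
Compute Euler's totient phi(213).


phi(n) counts integers in [1, n] coprime to n. Using the multiplicative formula phi(n) = n * prod_{p | n} (1 - 1/p):
213 = 3 * 71, so
phi(213) = 213 * (1 - 1/3) * (1 - 1/71) = 140.

140


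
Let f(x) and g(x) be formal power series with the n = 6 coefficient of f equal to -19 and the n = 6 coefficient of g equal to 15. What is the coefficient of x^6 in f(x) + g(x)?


Addition of formal power series is termwise.
The coefficient of x^6 in f + g = -19 + 15
= -4

-4


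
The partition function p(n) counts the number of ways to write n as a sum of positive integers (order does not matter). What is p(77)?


Using the generating function prod_{k>=1} 1/(1-x^k), we compute p(77).
By dynamic programming over parts 1 through 77:
p(77) = 10619863

10619863


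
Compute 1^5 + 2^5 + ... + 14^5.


This power sum has a closed form given by Faulhaber's formula
sum_{k=1}^{m} k^p = (1 / (p + 1)) * sum_{j=0}^{p} C(p + 1, j) B_j m^(p + 1 - j),
but for small m direct computation is fastest:
1 + 32 + 243 + 1024 + 3125 + 7776 + 16807 + 32768 + 59049 + 100000 + 161051 + 248832 + 371293 + 537824 = 1539825.

1539825


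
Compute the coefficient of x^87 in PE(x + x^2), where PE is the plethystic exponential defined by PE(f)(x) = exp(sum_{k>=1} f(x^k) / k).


With f(x) = x + x^2, the exponent is sum_{k>=1} (x^k + x^(2k)) / k = -ln(1 - x) - ln(1 - x^2). Exponentiating:
PE(x + x^2) = 1 / ((1 - x)(1 - x^2)).
This is the generating function for partitions of n into parts of size 1 or 2. The number of 2's can be any j in 0..43, and the rest are 1's, so
[x^87] = floor(87/2) + 1 = 44.

44


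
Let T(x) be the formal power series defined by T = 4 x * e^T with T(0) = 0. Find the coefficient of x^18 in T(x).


Apply the Lagrange inversion formula: if T = 4 x * phi(T) with phi(t) = e^t, then
[x^n] T = 4^n * (1/n) [t^(n-1)] phi(t)^n = 4^n * (1/n) [t^(n-1)] e^(n t) = 4^n * (1/n) * n^(n-1) / (n-1)! = 4^n * n^(n-1) / n!.
When c = 1 this is the Cayley count of rooted labeled trees on n vertices, divided by n!.
For n = 18: 4^18 * 18^17 / 18! = 68719476736 * 2185911559738696531968/6402373705728000 = 349351379311776170508288/14889875.

349351379311776170508288/14889875


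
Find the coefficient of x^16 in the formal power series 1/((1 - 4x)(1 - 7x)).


By partial fractions or Cauchy convolution:
The coefficient equals sum_{k=0}^{16} 4^k * 7^(16-k).
= 77537778039341

77537778039341


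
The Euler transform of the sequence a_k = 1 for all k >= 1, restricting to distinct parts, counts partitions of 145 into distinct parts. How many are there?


Partitions of 145 into distinct parts can be computed via generating function.
Product (1+x)(1+x^2)(1+x^3)...
The coefficient of x^145 = 13699699

13699699


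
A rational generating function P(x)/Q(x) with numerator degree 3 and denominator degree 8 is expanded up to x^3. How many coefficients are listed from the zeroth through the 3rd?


Expanding up to x^3 gives the coefficients for x^0, x^1, ..., x^3.
That is 3 + 1 = 4 coefficients in total.

4


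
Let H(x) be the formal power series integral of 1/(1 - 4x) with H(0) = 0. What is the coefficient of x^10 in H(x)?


1/(1 - 4x) = sum_{k>=0} 4^k x^k. Integrating termwise with H(0) = 0:
H(x) = sum_{k>=0} 4^k x^(k+1) / (k+1) = sum_{m>=1} 4^(m-1) x^m / m.
For m = 10: 4^9/10 = 262144/10 = 131072/5.

131072/5


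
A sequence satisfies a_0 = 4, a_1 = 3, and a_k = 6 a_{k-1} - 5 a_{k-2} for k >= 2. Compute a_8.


The characteristic equation is t^2 - 6 t + 5 = 0, with roots r_1 = 5 and r_2 = 1 (so c_1 = r_1 + r_2, c_2 = -r_1 r_2 as required).
One can use the closed form a_n = A r_1^n + B r_2^n, but direct iteration is more reliable:
a_0 = 4, a_1 = 3, a_2 = -2, a_3 = -27, a_4 = -152, a_5 = -777, a_6 = -3902, a_7 = -19527, a_8 = -97652.
So a_8 = -97652.

-97652


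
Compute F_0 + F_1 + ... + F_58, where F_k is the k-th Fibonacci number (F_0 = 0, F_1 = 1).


Use the identity sum_{k=0}^{N} F_k = F_{N+2} - 1 (which follows from F_{k+2} - F_{k+1} = F_k). Then
sum_{k=0}^{58} F_k = (F_{60} - 1) - (F_{1} - 1) = F_{60} - F_{1}.
Computing: F_{60} = 1548008755920, F_{1} = 1, so
Sum = 1548008755920 - 1 = 1548008755919.

1548008755919


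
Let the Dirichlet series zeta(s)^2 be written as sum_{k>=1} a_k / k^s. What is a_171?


The Dirichlet convolution of the constant function 1 with itself gives (1 * 1)(k) = sum_{d | k} 1 = d(k), the number of positive divisors of k.
Since zeta(s) = sum_{k>=1} 1/k^s, we have zeta(s)^2 = sum_{k>=1} d(k)/k^s, so a_k = d(k).
For k = 171: the divisors are 1, 3, 9, 19, 57, 171.
Count = 6.

6


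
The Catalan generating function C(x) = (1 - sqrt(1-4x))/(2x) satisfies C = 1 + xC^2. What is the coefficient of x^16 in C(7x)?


Substituting x -> 7x scales the n-th coefficient by 7^n, so [x^16] C(7x) = 7^16 * C_16.
C_16 = C(2*16, 16)/(17) = 601080390/17 = 35357670.
So 7^16 * 35357670 = 33232930569601 * 35357670 = 1175038992212864189670.

1175038992212864189670


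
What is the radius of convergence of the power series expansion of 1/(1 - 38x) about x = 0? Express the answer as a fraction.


Expanding 1/(1 - 38x) = sum_{k>=0} 38^k x^k, the series converges when |38x| < 1, i.e., |x| < 1/38.
So the radius of convergence is 1/38 = 1/38.

1/38


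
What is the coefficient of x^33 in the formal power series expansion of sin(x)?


The Maclaurin series is sin(t) = sum_{k>=0} (-1)^k t^(2k+1) / (2k+1)!, so substituting t = x, only odd powers of x are nonzero, with coefficient of x^(2k+1) equal to (-1)^k / (2k+1)!.
Write 33 = 2*16 + 1, giving the coefficient (-1)^16 / 33! = 1/8683317618811886495518194401280000000 = 1/8683317618811886495518194401280000000.

1/8683317618811886495518194401280000000


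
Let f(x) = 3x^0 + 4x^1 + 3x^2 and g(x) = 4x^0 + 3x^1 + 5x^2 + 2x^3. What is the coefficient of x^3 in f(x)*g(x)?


Cauchy product at x^3:
3*2 + 4*5 + 3*3
= 35

35


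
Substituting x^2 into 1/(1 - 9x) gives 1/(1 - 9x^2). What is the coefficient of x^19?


Since 1/(1 - 9x^2) only has even powers of x,
the coefficient of x^19 (odd) is 0.

0


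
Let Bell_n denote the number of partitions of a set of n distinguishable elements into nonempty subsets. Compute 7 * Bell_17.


Bell_17 can be computed from the Bell triangle or from Dobinski's identity Bell_n = (1/e) * sum_{k>=0} k^n / k!.
Computing Bell_17 = 82864869804.
Then 7 * 82864869804 = 580054088628.

580054088628


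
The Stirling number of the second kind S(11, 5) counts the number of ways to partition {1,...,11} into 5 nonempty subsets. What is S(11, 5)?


Using the explicit formula S(n,k) = (1/k!) sum_{j=0}^{k} (-1)^(k-j) C(k,j) j^n:
S(11, 5) = 246730
Equivalently, S(n,k) is n! times the coefficient of x^n in the EGF (e^x - 1)^k / k!.

246730


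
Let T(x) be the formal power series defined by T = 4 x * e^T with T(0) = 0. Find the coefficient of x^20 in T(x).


Apply the Lagrange inversion formula: if T = 4 x * phi(T) with phi(t) = e^t, then
[x^n] T = 4^n * (1/n) [t^(n-1)] phi(t)^n = 4^n * (1/n) [t^(n-1)] e^(n t) = 4^n * (1/n) * n^(n-1) / (n-1)! = 4^n * n^(n-1) / n!.
When c = 1 this is the Cayley count of rooted labeled trees on n vertices, divided by n!.
For n = 20: 4^20 * 20^19 / 20! = 1099511627776 * 5242880000000000000000000/2432902008176640000 = 35184372088832000000000000000/14849255421.

35184372088832000000000000000/14849255421


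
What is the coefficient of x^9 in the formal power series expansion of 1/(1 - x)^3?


The negative binomial / multiset identity is
1/(1 - x)^r = sum_{k>=0} C(k + r - 1, r - 1) x^k.
Here r = 3 and k = 9, so the coefficient is
C(9 + 2, 2) = C(11, 2)
= 55

55


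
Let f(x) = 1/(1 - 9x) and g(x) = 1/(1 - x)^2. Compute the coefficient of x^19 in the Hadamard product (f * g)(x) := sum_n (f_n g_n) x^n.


f has coefficients f_k = 9^k. For g = 1/(1 - x)^2 the coefficient is g_k = C(k + 1, 1) = k + 1. The Hadamard coefficient is (f * g)_k = 9^k * (k + 1).
For k = 19: 9^19 * 20 = 1350851717672992089 * 20 = 27017034353459841780.

27017034353459841780


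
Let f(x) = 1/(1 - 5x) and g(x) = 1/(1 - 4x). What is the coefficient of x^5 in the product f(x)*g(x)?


The coefficient of x^n in f*g is the Cauchy product: sum_{k=0}^{n} a^k * b^(n-k).
With a=5, b=4, n=5:
sum_{k=0}^{5} 5^k * 4^(5-k)
= 11529

11529


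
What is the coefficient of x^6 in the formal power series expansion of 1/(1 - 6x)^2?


The general identity 1/(1 - c x)^r = sum_{k>=0} c^k C(k + r - 1, r - 1) x^k follows by substituting y = c x into 1/(1 - y)^r = sum_{k>=0} C(k + r - 1, r - 1) y^k.
For c = 6, r = 2, k = 6:
6^6 * C(7, 1) = 46656 * 7 = 326592.

326592
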